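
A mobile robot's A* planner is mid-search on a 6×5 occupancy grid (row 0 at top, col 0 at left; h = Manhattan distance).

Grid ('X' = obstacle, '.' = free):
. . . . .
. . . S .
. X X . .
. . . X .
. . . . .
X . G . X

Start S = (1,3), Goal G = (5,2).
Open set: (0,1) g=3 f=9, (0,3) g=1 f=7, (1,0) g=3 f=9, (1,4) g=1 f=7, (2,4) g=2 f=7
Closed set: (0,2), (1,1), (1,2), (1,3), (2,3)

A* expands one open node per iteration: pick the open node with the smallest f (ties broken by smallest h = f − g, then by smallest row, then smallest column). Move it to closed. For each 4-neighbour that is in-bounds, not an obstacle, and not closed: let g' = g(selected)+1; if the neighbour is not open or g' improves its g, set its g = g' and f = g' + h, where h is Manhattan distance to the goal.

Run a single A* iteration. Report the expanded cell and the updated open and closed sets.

expanded=(2,4); open=[(0,1) g=3 f=9, (0,3) g=1 f=7, (1,0) g=3 f=9, (1,4) g=1 f=7, (3,4) g=3 f=7]; closed=[(0,2), (1,1), (1,2), (1,3), (2,3), (2,4)]

step 1: expand (2,4) (f=7, h=5) → closed; open now [(0,1) g=3 f=9, (0,3) g=1 f=7, (1,0) g=3 f=9, (1,4) g=1 f=7, (3,4) g=3 f=7]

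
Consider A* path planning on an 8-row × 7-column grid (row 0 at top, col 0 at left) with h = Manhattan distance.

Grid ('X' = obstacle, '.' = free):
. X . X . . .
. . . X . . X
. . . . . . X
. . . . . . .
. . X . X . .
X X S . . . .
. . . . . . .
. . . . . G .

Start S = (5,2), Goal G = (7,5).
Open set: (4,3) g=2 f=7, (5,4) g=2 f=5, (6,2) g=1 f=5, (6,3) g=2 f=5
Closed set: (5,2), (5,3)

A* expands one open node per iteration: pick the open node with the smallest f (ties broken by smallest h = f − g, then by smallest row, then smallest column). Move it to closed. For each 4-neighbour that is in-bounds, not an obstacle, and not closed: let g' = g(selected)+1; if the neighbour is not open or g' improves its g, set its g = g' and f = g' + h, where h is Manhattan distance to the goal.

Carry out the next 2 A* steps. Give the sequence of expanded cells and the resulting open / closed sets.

order=[(5,4) → (5,5)]; open=[(4,3) g=2 f=7, (4,5) g=4 f=7, (5,6) g=4 f=7, (6,2) g=1 f=5, (6,3) g=2 f=5, (6,4) g=3 f=5, (6,5) g=4 f=5]; closed=[(5,2), (5,3), (5,4), (5,5)]

step 1: expand (5,4) (f=5, h=3) → closed; open now [(4,3) g=2 f=7, (5,5) g=3 f=5, (6,2) g=1 f=5, (6,3) g=2 f=5, (6,4) g=3 f=5]
step 2: expand (5,5) (f=5, h=2) → closed; open now [(4,3) g=2 f=7, (4,5) g=4 f=7, (5,6) g=4 f=7, (6,2) g=1 f=5, (6,3) g=2 f=5, (6,4) g=3 f=5, (6,5) g=4 f=5]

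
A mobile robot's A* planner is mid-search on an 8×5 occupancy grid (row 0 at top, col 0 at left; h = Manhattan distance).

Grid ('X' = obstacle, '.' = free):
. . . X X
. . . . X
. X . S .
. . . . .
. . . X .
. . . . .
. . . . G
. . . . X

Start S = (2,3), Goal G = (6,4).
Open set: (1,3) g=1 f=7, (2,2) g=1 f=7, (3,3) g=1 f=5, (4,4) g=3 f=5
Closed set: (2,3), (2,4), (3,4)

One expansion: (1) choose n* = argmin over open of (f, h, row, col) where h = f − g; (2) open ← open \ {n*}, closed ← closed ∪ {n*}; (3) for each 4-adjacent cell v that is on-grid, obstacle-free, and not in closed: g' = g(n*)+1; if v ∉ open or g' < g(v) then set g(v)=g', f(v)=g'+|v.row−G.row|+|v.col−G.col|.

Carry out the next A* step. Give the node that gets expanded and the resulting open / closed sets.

expanded=(4,4); open=[(1,3) g=1 f=7, (2,2) g=1 f=7, (3,3) g=1 f=5, (5,4) g=4 f=5]; closed=[(2,3), (2,4), (3,4), (4,4)]

step 1: expand (4,4) (f=5, h=2) → closed; open now [(1,3) g=1 f=7, (2,2) g=1 f=7, (3,3) g=1 f=5, (5,4) g=4 f=5]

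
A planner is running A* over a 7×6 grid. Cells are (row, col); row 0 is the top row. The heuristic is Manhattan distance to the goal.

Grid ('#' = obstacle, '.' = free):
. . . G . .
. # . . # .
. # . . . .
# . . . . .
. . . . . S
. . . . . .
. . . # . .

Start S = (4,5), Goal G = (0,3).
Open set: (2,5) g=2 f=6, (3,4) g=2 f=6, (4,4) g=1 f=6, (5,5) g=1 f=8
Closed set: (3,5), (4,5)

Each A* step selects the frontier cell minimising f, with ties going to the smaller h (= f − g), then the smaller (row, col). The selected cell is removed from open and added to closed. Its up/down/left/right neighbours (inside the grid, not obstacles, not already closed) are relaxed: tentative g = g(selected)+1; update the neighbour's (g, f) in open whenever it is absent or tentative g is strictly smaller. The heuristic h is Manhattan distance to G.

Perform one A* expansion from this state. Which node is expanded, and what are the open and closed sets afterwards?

expanded=(2,5); open=[(1,5) g=3 f=6, (2,4) g=3 f=6, (3,4) g=2 f=6, (4,4) g=1 f=6, (5,5) g=1 f=8]; closed=[(2,5), (3,5), (4,5)]

step 1: expand (2,5) (f=6, h=4) → closed; open now [(1,5) g=3 f=6, (2,4) g=3 f=6, (3,4) g=2 f=6, (4,4) g=1 f=6, (5,5) g=1 f=8]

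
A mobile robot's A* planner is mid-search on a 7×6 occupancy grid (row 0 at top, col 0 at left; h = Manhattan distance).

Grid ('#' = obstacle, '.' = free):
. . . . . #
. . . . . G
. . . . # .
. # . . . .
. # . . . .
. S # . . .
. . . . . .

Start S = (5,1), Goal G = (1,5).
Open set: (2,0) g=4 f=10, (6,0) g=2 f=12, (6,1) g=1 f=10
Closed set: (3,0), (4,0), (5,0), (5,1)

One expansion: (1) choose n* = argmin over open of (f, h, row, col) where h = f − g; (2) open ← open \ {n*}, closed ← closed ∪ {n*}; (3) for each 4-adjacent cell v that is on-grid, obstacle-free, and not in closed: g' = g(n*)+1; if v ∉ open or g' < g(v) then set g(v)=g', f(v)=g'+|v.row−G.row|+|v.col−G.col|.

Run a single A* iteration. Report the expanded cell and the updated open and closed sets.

step 1: expand (2,0) (f=10, h=6) → closed; open now [(1,0) g=5 f=10, (2,1) g=5 f=10, (6,0) g=2 f=12, (6,1) g=1 f=10]

expanded=(2,0); open=[(1,0) g=5 f=10, (2,1) g=5 f=10, (6,0) g=2 f=12, (6,1) g=1 f=10]; closed=[(2,0), (3,0), (4,0), (5,0), (5,1)]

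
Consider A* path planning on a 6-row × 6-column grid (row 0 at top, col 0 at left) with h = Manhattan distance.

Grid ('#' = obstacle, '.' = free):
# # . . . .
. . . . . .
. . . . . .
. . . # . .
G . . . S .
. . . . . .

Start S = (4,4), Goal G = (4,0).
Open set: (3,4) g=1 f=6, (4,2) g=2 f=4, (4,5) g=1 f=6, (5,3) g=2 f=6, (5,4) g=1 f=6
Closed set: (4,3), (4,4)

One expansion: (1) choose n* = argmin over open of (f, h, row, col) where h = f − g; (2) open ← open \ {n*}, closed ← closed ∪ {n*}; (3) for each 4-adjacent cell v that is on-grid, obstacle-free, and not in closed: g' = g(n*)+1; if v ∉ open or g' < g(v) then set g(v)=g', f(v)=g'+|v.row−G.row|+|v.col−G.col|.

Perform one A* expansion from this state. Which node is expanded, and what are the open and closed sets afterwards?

step 1: expand (4,2) (f=4, h=2) → closed; open now [(3,2) g=3 f=6, (3,4) g=1 f=6, (4,1) g=3 f=4, (4,5) g=1 f=6, (5,2) g=3 f=6, (5,3) g=2 f=6, (5,4) g=1 f=6]

expanded=(4,2); open=[(3,2) g=3 f=6, (3,4) g=1 f=6, (4,1) g=3 f=4, (4,5) g=1 f=6, (5,2) g=3 f=6, (5,3) g=2 f=6, (5,4) g=1 f=6]; closed=[(4,2), (4,3), (4,4)]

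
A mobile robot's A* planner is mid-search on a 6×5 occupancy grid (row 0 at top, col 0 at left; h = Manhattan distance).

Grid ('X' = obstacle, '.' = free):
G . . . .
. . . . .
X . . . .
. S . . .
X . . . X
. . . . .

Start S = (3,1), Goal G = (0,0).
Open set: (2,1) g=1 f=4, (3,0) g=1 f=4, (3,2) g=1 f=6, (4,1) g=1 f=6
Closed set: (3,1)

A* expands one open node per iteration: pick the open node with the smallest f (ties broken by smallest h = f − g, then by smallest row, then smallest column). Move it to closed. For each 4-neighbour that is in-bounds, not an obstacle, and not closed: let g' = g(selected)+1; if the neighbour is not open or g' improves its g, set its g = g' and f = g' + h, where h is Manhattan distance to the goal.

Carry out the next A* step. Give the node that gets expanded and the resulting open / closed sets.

expanded=(2,1); open=[(1,1) g=2 f=4, (2,2) g=2 f=6, (3,0) g=1 f=4, (3,2) g=1 f=6, (4,1) g=1 f=6]; closed=[(2,1), (3,1)]

step 1: expand (2,1) (f=4, h=3) → closed; open now [(1,1) g=2 f=4, (2,2) g=2 f=6, (3,0) g=1 f=4, (3,2) g=1 f=6, (4,1) g=1 f=6]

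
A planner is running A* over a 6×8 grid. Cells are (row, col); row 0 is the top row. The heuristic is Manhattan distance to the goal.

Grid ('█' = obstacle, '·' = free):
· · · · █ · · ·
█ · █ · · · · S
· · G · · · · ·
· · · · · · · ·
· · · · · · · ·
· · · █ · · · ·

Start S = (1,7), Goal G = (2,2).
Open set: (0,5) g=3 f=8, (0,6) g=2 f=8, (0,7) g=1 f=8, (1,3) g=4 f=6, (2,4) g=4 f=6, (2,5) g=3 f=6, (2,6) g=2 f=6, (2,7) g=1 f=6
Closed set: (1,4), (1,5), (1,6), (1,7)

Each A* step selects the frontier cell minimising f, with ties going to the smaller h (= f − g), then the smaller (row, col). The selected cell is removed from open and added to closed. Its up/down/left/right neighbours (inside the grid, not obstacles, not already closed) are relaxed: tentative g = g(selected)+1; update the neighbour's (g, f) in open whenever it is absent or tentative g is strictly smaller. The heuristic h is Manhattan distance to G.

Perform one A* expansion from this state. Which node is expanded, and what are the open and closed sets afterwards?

expanded=(1,3); open=[(0,3) g=5 f=8, (0,5) g=3 f=8, (0,6) g=2 f=8, (0,7) g=1 f=8, (2,3) g=5 f=6, (2,4) g=4 f=6, (2,5) g=3 f=6, (2,6) g=2 f=6, (2,7) g=1 f=6]; closed=[(1,3), (1,4), (1,5), (1,6), (1,7)]

step 1: expand (1,3) (f=6, h=2) → closed; open now [(0,3) g=5 f=8, (0,5) g=3 f=8, (0,6) g=2 f=8, (0,7) g=1 f=8, (2,3) g=5 f=6, (2,4) g=4 f=6, (2,5) g=3 f=6, (2,6) g=2 f=6, (2,7) g=1 f=6]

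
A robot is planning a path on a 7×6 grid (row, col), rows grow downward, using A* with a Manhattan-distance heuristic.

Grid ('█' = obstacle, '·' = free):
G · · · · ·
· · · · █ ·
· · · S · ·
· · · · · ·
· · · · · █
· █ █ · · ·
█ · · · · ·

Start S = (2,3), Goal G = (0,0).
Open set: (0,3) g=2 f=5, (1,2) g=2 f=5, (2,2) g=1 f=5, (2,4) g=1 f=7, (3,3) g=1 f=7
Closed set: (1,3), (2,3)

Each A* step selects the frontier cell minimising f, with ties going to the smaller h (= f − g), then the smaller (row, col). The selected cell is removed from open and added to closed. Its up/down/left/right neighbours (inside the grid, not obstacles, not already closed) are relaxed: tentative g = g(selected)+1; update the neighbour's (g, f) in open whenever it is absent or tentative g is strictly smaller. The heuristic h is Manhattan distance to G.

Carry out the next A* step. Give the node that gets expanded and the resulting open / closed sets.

step 1: expand (0,3) (f=5, h=3) → closed; open now [(0,2) g=3 f=5, (0,4) g=3 f=7, (1,2) g=2 f=5, (2,2) g=1 f=5, (2,4) g=1 f=7, (3,3) g=1 f=7]

expanded=(0,3); open=[(0,2) g=3 f=5, (0,4) g=3 f=7, (1,2) g=2 f=5, (2,2) g=1 f=5, (2,4) g=1 f=7, (3,3) g=1 f=7]; closed=[(0,3), (1,3), (2,3)]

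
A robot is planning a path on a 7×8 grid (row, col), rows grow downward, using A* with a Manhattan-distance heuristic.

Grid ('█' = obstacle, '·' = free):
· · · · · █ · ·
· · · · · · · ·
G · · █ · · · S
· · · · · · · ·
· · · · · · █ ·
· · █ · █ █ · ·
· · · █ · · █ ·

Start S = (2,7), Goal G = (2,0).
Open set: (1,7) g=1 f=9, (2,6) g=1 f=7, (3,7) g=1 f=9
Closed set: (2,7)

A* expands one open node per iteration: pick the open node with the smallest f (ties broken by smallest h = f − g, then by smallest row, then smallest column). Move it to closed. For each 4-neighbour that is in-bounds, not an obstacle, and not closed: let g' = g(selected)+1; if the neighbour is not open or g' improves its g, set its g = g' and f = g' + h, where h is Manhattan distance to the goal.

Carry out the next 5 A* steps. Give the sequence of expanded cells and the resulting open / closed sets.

order=[(2,6) → (2,5) → (2,4) → (1,4) → (1,3)]; open=[(0,3) g=6 f=11, (0,4) g=5 f=11, (1,2) g=6 f=9, (1,5) g=3 f=9, (1,6) g=2 f=9, (1,7) g=1 f=9, (3,4) g=4 f=9, (3,5) g=3 f=9, (3,6) g=2 f=9, (3,7) g=1 f=9]; closed=[(1,3), (1,4), (2,4), (2,5), (2,6), (2,7)]

step 1: expand (2,6) (f=7, h=6) → closed; open now [(1,6) g=2 f=9, (1,7) g=1 f=9, (2,5) g=2 f=7, (3,6) g=2 f=9, (3,7) g=1 f=9]
step 2: expand (2,5) (f=7, h=5) → closed; open now [(1,5) g=3 f=9, (1,6) g=2 f=9, (1,7) g=1 f=9, (2,4) g=3 f=7, (3,5) g=3 f=9, (3,6) g=2 f=9, (3,7) g=1 f=9]
step 3: expand (2,4) (f=7, h=4) → closed; open now [(1,4) g=4 f=9, (1,5) g=3 f=9, (1,6) g=2 f=9, (1,7) g=1 f=9, (3,4) g=4 f=9, (3,5) g=3 f=9, (3,6) g=2 f=9, (3,7) g=1 f=9]
step 4: expand (1,4) (f=9, h=5) → closed; open now [(0,4) g=5 f=11, (1,3) g=5 f=9, (1,5) g=3 f=9, (1,6) g=2 f=9, (1,7) g=1 f=9, (3,4) g=4 f=9, (3,5) g=3 f=9, (3,6) g=2 f=9, (3,7) g=1 f=9]
step 5: expand (1,3) (f=9, h=4) → closed; open now [(0,3) g=6 f=11, (0,4) g=5 f=11, (1,2) g=6 f=9, (1,5) g=3 f=9, (1,6) g=2 f=9, (1,7) g=1 f=9, (3,4) g=4 f=9, (3,5) g=3 f=9, (3,6) g=2 f=9, (3,7) g=1 f=9]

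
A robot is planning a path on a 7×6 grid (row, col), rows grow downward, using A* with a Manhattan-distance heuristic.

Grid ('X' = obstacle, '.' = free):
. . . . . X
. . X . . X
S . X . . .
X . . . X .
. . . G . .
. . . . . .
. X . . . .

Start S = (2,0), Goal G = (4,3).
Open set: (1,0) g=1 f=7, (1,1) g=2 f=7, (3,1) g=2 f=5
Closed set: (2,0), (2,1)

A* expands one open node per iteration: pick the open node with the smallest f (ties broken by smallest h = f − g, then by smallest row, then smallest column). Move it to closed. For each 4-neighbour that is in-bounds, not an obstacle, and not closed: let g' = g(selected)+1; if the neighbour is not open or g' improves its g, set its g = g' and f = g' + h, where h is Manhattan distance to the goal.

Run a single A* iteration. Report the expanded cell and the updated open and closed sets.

expanded=(3,1); open=[(1,0) g=1 f=7, (1,1) g=2 f=7, (3,2) g=3 f=5, (4,1) g=3 f=5]; closed=[(2,0), (2,1), (3,1)]

step 1: expand (3,1) (f=5, h=3) → closed; open now [(1,0) g=1 f=7, (1,1) g=2 f=7, (3,2) g=3 f=5, (4,1) g=3 f=5]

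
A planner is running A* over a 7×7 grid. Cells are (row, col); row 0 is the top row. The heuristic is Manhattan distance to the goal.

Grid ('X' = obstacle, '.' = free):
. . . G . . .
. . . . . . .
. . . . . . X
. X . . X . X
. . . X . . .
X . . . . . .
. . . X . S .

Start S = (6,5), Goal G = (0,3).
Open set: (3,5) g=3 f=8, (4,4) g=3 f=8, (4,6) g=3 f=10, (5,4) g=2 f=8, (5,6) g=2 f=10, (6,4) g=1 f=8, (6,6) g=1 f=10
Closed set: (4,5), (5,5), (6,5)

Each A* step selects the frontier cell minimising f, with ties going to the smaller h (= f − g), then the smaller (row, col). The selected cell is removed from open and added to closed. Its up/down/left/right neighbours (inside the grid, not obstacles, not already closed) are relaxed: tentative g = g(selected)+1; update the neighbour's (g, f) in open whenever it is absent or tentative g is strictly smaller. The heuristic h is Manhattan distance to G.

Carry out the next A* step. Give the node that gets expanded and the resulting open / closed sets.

step 1: expand (3,5) (f=8, h=5) → closed; open now [(2,5) g=4 f=8, (4,4) g=3 f=8, (4,6) g=3 f=10, (5,4) g=2 f=8, (5,6) g=2 f=10, (6,4) g=1 f=8, (6,6) g=1 f=10]

expanded=(3,5); open=[(2,5) g=4 f=8, (4,4) g=3 f=8, (4,6) g=3 f=10, (5,4) g=2 f=8, (5,6) g=2 f=10, (6,4) g=1 f=8, (6,6) g=1 f=10]; closed=[(3,5), (4,5), (5,5), (6,5)]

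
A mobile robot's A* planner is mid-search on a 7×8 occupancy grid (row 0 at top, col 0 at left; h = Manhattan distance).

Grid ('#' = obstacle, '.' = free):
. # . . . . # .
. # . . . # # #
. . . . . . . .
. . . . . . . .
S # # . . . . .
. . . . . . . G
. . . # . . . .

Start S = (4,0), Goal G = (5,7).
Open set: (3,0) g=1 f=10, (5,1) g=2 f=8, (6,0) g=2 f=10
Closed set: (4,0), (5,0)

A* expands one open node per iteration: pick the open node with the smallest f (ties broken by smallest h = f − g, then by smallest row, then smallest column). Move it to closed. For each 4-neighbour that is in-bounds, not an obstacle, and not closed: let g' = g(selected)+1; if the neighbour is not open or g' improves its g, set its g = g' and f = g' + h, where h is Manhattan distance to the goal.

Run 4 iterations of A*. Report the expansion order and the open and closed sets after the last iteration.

step 1: expand (5,1) (f=8, h=6) → closed; open now [(3,0) g=1 f=10, (5,2) g=3 f=8, (6,0) g=2 f=10, (6,1) g=3 f=10]
step 2: expand (5,2) (f=8, h=5) → closed; open now [(3,0) g=1 f=10, (5,3) g=4 f=8, (6,0) g=2 f=10, (6,1) g=3 f=10, (6,2) g=4 f=10]
step 3: expand (5,3) (f=8, h=4) → closed; open now [(3,0) g=1 f=10, (4,3) g=5 f=10, (5,4) g=5 f=8, (6,0) g=2 f=10, (6,1) g=3 f=10, (6,2) g=4 f=10]
step 4: expand (5,4) (f=8, h=3) → closed; open now [(3,0) g=1 f=10, (4,3) g=5 f=10, (4,4) g=6 f=10, (5,5) g=6 f=8, (6,0) g=2 f=10, (6,1) g=3 f=10, (6,2) g=4 f=10, (6,4) g=6 f=10]

order=[(5,1) → (5,2) → (5,3) → (5,4)]; open=[(3,0) g=1 f=10, (4,3) g=5 f=10, (4,4) g=6 f=10, (5,5) g=6 f=8, (6,0) g=2 f=10, (6,1) g=3 f=10, (6,2) g=4 f=10, (6,4) g=6 f=10]; closed=[(4,0), (5,0), (5,1), (5,2), (5,3), (5,4)]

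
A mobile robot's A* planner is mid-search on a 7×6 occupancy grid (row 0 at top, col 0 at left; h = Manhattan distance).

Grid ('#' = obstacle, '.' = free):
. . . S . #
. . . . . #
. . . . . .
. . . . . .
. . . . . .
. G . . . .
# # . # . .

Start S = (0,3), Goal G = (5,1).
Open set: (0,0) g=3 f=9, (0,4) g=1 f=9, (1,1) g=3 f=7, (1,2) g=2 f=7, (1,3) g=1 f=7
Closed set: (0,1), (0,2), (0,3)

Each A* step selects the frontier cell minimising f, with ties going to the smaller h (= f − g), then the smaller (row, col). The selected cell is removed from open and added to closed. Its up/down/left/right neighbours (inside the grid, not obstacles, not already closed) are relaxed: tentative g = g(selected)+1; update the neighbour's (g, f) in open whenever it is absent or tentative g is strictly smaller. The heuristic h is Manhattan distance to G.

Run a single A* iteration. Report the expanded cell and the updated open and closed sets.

step 1: expand (1,1) (f=7, h=4) → closed; open now [(0,0) g=3 f=9, (0,4) g=1 f=9, (1,0) g=4 f=9, (1,2) g=2 f=7, (1,3) g=1 f=7, (2,1) g=4 f=7]

expanded=(1,1); open=[(0,0) g=3 f=9, (0,4) g=1 f=9, (1,0) g=4 f=9, (1,2) g=2 f=7, (1,3) g=1 f=7, (2,1) g=4 f=7]; closed=[(0,1), (0,2), (0,3), (1,1)]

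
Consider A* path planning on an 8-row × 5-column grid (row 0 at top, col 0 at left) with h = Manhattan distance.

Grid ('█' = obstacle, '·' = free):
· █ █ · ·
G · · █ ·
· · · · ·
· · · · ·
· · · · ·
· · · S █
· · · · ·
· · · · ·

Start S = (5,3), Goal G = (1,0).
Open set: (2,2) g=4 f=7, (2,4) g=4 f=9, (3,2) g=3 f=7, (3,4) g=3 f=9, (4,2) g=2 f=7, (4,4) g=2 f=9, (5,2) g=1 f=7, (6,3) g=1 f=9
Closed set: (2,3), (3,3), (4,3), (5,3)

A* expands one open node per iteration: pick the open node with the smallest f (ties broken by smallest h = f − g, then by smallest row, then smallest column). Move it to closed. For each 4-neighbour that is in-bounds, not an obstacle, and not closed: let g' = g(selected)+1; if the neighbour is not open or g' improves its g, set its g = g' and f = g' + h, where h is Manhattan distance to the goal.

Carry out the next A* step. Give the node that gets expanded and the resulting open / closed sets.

expanded=(2,2); open=[(1,2) g=5 f=7, (2,1) g=5 f=7, (2,4) g=4 f=9, (3,2) g=3 f=7, (3,4) g=3 f=9, (4,2) g=2 f=7, (4,4) g=2 f=9, (5,2) g=1 f=7, (6,3) g=1 f=9]; closed=[(2,2), (2,3), (3,3), (4,3), (5,3)]

step 1: expand (2,2) (f=7, h=3) → closed; open now [(1,2) g=5 f=7, (2,1) g=5 f=7, (2,4) g=4 f=9, (3,2) g=3 f=7, (3,4) g=3 f=9, (4,2) g=2 f=7, (4,4) g=2 f=9, (5,2) g=1 f=7, (6,3) g=1 f=9]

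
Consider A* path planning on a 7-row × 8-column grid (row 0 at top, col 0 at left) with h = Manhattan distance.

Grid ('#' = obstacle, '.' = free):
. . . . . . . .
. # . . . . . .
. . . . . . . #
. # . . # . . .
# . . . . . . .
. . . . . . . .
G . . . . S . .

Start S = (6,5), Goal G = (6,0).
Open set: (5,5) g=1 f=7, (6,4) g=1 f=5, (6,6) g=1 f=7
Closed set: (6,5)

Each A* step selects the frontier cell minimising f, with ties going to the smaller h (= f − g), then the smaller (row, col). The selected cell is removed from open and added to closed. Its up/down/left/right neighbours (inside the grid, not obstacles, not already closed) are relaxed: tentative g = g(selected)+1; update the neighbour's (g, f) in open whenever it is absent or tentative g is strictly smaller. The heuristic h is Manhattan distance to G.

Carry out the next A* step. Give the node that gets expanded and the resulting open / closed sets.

step 1: expand (6,4) (f=5, h=4) → closed; open now [(5,4) g=2 f=7, (5,5) g=1 f=7, (6,3) g=2 f=5, (6,6) g=1 f=7]

expanded=(6,4); open=[(5,4) g=2 f=7, (5,5) g=1 f=7, (6,3) g=2 f=5, (6,6) g=1 f=7]; closed=[(6,4), (6,5)]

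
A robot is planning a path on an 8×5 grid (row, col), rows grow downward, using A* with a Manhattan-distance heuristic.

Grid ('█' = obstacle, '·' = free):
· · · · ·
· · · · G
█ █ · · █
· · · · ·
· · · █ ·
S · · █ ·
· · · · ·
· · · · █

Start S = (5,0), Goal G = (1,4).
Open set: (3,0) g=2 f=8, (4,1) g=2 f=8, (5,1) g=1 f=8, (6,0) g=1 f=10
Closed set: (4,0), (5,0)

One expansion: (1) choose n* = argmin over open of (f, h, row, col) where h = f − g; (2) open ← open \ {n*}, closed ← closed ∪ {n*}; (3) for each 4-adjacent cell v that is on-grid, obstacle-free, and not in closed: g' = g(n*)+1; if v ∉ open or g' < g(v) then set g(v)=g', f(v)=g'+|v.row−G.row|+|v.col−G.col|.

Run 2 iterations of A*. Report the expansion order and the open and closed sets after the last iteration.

order=[(3,0) → (3,1)]; open=[(3,2) g=4 f=8, (4,1) g=2 f=8, (5,1) g=1 f=8, (6,0) g=1 f=10]; closed=[(3,0), (3,1), (4,0), (5,0)]

step 1: expand (3,0) (f=8, h=6) → closed; open now [(3,1) g=3 f=8, (4,1) g=2 f=8, (5,1) g=1 f=8, (6,0) g=1 f=10]
step 2: expand (3,1) (f=8, h=5) → closed; open now [(3,2) g=4 f=8, (4,1) g=2 f=8, (5,1) g=1 f=8, (6,0) g=1 f=10]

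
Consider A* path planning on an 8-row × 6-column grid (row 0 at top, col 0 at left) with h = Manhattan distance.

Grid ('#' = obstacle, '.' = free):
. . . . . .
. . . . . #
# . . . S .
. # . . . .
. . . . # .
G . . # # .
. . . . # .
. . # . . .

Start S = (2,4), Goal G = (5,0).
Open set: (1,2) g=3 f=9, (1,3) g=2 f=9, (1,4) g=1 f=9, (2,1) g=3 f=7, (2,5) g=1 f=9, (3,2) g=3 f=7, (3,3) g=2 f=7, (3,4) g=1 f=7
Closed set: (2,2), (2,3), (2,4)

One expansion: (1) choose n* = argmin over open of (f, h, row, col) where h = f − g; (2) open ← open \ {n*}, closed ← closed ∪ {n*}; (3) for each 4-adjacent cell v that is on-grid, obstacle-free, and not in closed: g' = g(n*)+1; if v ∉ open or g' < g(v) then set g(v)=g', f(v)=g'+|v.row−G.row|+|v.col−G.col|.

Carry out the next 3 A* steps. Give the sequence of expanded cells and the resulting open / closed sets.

order=[(2,1) → (3,2) → (4,2)]; open=[(1,1) g=4 f=9, (1,2) g=3 f=9, (1,3) g=2 f=9, (1,4) g=1 f=9, (2,5) g=1 f=9, (3,3) g=2 f=7, (3,4) g=1 f=7, (4,1) g=5 f=7, (4,3) g=5 f=9, (5,2) g=5 f=7]; closed=[(2,1), (2,2), (2,3), (2,4), (3,2), (4,2)]

step 1: expand (2,1) (f=7, h=4) → closed; open now [(1,1) g=4 f=9, (1,2) g=3 f=9, (1,3) g=2 f=9, (1,4) g=1 f=9, (2,5) g=1 f=9, (3,2) g=3 f=7, (3,3) g=2 f=7, (3,4) g=1 f=7]
step 2: expand (3,2) (f=7, h=4) → closed; open now [(1,1) g=4 f=9, (1,2) g=3 f=9, (1,3) g=2 f=9, (1,4) g=1 f=9, (2,5) g=1 f=9, (3,3) g=2 f=7, (3,4) g=1 f=7, (4,2) g=4 f=7]
step 3: expand (4,2) (f=7, h=3) → closed; open now [(1,1) g=4 f=9, (1,2) g=3 f=9, (1,3) g=2 f=9, (1,4) g=1 f=9, (2,5) g=1 f=9, (3,3) g=2 f=7, (3,4) g=1 f=7, (4,1) g=5 f=7, (4,3) g=5 f=9, (5,2) g=5 f=7]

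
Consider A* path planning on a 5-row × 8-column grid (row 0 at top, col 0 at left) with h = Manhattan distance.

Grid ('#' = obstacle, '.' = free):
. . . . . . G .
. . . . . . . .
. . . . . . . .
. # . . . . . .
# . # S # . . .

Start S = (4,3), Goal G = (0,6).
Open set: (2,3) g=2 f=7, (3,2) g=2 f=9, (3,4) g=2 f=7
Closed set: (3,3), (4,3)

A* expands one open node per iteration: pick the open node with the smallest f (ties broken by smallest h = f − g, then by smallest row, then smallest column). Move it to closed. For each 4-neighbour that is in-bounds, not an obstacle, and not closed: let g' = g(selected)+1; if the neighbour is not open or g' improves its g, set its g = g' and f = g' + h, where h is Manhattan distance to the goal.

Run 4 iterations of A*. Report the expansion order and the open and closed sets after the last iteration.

step 1: expand (2,3) (f=7, h=5) → closed; open now [(1,3) g=3 f=7, (2,2) g=3 f=9, (2,4) g=3 f=7, (3,2) g=2 f=9, (3,4) g=2 f=7]
step 2: expand (1,3) (f=7, h=4) → closed; open now [(0,3) g=4 f=7, (1,2) g=4 f=9, (1,4) g=4 f=7, (2,2) g=3 f=9, (2,4) g=3 f=7, (3,2) g=2 f=9, (3,4) g=2 f=7]
step 3: expand (0,3) (f=7, h=3) → closed; open now [(0,2) g=5 f=9, (0,4) g=5 f=7, (1,2) g=4 f=9, (1,4) g=4 f=7, (2,2) g=3 f=9, (2,4) g=3 f=7, (3,2) g=2 f=9, (3,4) g=2 f=7]
step 4: expand (0,4) (f=7, h=2) → closed; open now [(0,2) g=5 f=9, (0,5) g=6 f=7, (1,2) g=4 f=9, (1,4) g=4 f=7, (2,2) g=3 f=9, (2,4) g=3 f=7, (3,2) g=2 f=9, (3,4) g=2 f=7]

order=[(2,3) → (1,3) → (0,3) → (0,4)]; open=[(0,2) g=5 f=9, (0,5) g=6 f=7, (1,2) g=4 f=9, (1,4) g=4 f=7, (2,2) g=3 f=9, (2,4) g=3 f=7, (3,2) g=2 f=9, (3,4) g=2 f=7]; closed=[(0,3), (0,4), (1,3), (2,3), (3,3), (4,3)]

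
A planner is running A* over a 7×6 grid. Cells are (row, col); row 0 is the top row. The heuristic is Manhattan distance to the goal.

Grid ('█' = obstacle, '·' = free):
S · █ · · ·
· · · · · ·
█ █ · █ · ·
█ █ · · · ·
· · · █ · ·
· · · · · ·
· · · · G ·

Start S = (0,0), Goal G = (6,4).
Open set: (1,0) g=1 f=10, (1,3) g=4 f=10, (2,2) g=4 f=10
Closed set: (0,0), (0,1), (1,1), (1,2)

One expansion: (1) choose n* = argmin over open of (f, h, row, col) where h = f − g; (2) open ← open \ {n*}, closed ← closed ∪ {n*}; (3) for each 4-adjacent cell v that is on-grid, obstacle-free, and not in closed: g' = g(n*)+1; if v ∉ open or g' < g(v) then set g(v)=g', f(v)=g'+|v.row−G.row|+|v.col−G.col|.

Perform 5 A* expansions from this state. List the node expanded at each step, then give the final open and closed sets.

step 1: expand (1,3) (f=10, h=6) → closed; open now [(0,3) g=5 f=12, (1,0) g=1 f=10, (1,4) g=5 f=10, (2,2) g=4 f=10]
step 2: expand (1,4) (f=10, h=5) → closed; open now [(0,3) g=5 f=12, (0,4) g=6 f=12, (1,0) g=1 f=10, (1,5) g=6 f=12, (2,2) g=4 f=10, (2,4) g=6 f=10]
step 3: expand (2,4) (f=10, h=4) → closed; open now [(0,3) g=5 f=12, (0,4) g=6 f=12, (1,0) g=1 f=10, (1,5) g=6 f=12, (2,2) g=4 f=10, (2,5) g=7 f=12, (3,4) g=7 f=10]
step 4: expand (3,4) (f=10, h=3) → closed; open now [(0,3) g=5 f=12, (0,4) g=6 f=12, (1,0) g=1 f=10, (1,5) g=6 f=12, (2,2) g=4 f=10, (2,5) g=7 f=12, (3,3) g=8 f=12, (3,5) g=8 f=12, (4,4) g=8 f=10]
step 5: expand (4,4) (f=10, h=2) → closed; open now [(0,3) g=5 f=12, (0,4) g=6 f=12, (1,0) g=1 f=10, (1,5) g=6 f=12, (2,2) g=4 f=10, (2,5) g=7 f=12, (3,3) g=8 f=12, (3,5) g=8 f=12, (4,5) g=9 f=12, (5,4) g=9 f=10]

order=[(1,3) → (1,4) → (2,4) → (3,4) → (4,4)]; open=[(0,3) g=5 f=12, (0,4) g=6 f=12, (1,0) g=1 f=10, (1,5) g=6 f=12, (2,2) g=4 f=10, (2,5) g=7 f=12, (3,3) g=8 f=12, (3,5) g=8 f=12, (4,5) g=9 f=12, (5,4) g=9 f=10]; closed=[(0,0), (0,1), (1,1), (1,2), (1,3), (1,4), (2,4), (3,4), (4,4)]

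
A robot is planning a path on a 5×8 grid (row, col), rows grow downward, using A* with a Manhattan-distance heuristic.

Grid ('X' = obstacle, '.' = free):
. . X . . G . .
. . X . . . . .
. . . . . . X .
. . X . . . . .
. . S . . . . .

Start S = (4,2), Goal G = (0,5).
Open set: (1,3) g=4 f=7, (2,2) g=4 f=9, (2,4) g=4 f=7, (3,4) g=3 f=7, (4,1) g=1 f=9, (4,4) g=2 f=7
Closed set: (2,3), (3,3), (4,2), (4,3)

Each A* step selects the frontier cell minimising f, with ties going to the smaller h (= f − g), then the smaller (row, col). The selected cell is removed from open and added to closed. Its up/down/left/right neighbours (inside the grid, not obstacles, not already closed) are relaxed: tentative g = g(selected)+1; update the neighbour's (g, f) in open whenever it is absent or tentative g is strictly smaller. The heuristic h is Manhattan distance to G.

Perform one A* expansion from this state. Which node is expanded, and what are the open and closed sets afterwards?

step 1: expand (1,3) (f=7, h=3) → closed; open now [(0,3) g=5 f=7, (1,4) g=5 f=7, (2,2) g=4 f=9, (2,4) g=4 f=7, (3,4) g=3 f=7, (4,1) g=1 f=9, (4,4) g=2 f=7]

expanded=(1,3); open=[(0,3) g=5 f=7, (1,4) g=5 f=7, (2,2) g=4 f=9, (2,4) g=4 f=7, (3,4) g=3 f=7, (4,1) g=1 f=9, (4,4) g=2 f=7]; closed=[(1,3), (2,3), (3,3), (4,2), (4,3)]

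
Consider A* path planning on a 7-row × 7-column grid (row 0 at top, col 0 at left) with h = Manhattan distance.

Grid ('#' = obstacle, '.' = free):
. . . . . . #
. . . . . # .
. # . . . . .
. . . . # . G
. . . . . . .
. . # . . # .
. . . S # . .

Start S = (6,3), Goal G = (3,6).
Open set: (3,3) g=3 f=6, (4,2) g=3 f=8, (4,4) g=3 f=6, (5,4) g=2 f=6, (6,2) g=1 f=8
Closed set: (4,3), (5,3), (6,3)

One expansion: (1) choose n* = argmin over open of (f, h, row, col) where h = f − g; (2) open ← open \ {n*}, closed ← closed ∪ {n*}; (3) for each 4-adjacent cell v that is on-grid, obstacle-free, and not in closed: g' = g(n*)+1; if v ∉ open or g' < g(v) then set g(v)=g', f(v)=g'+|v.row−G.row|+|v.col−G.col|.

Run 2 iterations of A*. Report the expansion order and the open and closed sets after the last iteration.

step 1: expand (3,3) (f=6, h=3) → closed; open now [(2,3) g=4 f=8, (3,2) g=4 f=8, (4,2) g=3 f=8, (4,4) g=3 f=6, (5,4) g=2 f=6, (6,2) g=1 f=8]
step 2: expand (4,4) (f=6, h=3) → closed; open now [(2,3) g=4 f=8, (3,2) g=4 f=8, (4,2) g=3 f=8, (4,5) g=4 f=6, (5,4) g=2 f=6, (6,2) g=1 f=8]

order=[(3,3) → (4,4)]; open=[(2,3) g=4 f=8, (3,2) g=4 f=8, (4,2) g=3 f=8, (4,5) g=4 f=6, (5,4) g=2 f=6, (6,2) g=1 f=8]; closed=[(3,3), (4,3), (4,4), (5,3), (6,3)]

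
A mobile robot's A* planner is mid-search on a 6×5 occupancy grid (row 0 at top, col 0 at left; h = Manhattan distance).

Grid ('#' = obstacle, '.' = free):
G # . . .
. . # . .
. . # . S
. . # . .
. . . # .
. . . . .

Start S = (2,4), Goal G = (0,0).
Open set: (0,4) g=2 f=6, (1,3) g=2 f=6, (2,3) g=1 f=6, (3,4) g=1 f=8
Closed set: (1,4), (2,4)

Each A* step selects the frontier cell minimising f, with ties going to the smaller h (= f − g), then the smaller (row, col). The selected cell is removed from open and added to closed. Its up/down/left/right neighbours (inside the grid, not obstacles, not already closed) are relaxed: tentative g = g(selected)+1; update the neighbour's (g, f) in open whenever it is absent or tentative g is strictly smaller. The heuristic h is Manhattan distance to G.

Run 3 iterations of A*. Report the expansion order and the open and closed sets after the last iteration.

step 1: expand (0,4) (f=6, h=4) → closed; open now [(0,3) g=3 f=6, (1,3) g=2 f=6, (2,3) g=1 f=6, (3,4) g=1 f=8]
step 2: expand (0,3) (f=6, h=3) → closed; open now [(0,2) g=4 f=6, (1,3) g=2 f=6, (2,3) g=1 f=6, (3,4) g=1 f=8]
step 3: expand (0,2) (f=6, h=2) → closed; open now [(1,3) g=2 f=6, (2,3) g=1 f=6, (3,4) g=1 f=8]

order=[(0,4) → (0,3) → (0,2)]; open=[(1,3) g=2 f=6, (2,3) g=1 f=6, (3,4) g=1 f=8]; closed=[(0,2), (0,3), (0,4), (1,4), (2,4)]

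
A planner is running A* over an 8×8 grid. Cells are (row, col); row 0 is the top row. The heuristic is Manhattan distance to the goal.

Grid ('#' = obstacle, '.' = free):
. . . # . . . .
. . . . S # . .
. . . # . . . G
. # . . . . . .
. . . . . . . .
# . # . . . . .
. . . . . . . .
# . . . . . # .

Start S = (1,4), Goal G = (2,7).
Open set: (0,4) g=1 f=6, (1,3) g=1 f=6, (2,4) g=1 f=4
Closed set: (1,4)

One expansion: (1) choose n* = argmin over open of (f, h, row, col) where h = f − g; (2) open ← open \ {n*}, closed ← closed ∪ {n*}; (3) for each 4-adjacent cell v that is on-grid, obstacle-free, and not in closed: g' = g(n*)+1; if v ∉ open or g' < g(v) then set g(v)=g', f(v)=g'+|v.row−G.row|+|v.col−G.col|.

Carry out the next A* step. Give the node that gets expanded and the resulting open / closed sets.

expanded=(2,4); open=[(0,4) g=1 f=6, (1,3) g=1 f=6, (2,5) g=2 f=4, (3,4) g=2 f=6]; closed=[(1,4), (2,4)]

step 1: expand (2,4) (f=4, h=3) → closed; open now [(0,4) g=1 f=6, (1,3) g=1 f=6, (2,5) g=2 f=4, (3,4) g=2 f=6]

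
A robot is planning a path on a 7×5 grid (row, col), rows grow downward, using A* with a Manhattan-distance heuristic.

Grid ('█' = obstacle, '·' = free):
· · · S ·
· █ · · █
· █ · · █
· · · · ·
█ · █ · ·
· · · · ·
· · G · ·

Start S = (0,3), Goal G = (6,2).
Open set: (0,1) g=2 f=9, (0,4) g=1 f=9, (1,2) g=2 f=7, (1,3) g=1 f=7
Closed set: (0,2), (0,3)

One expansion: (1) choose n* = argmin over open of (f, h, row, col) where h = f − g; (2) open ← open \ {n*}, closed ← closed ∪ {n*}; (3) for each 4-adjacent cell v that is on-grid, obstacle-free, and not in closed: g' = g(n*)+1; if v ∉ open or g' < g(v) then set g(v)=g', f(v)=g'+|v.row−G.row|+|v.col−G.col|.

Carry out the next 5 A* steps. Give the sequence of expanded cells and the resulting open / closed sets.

step 1: expand (1,2) (f=7, h=5) → closed; open now [(0,1) g=2 f=9, (0,4) g=1 f=9, (1,3) g=1 f=7, (2,2) g=3 f=7]
step 2: expand (2,2) (f=7, h=4) → closed; open now [(0,1) g=2 f=9, (0,4) g=1 f=9, (1,3) g=1 f=7, (2,3) g=4 f=9, (3,2) g=4 f=7]
step 3: expand (3,2) (f=7, h=3) → closed; open now [(0,1) g=2 f=9, (0,4) g=1 f=9, (1,3) g=1 f=7, (2,3) g=4 f=9, (3,1) g=5 f=9, (3,3) g=5 f=9]
step 4: expand (1,3) (f=7, h=6) → closed; open now [(0,1) g=2 f=9, (0,4) g=1 f=9, (2,3) g=2 f=7, (3,1) g=5 f=9, (3,3) g=5 f=9]
step 5: expand (2,3) (f=7, h=5) → closed; open now [(0,1) g=2 f=9, (0,4) g=1 f=9, (3,1) g=5 f=9, (3,3) g=3 f=7]

order=[(1,2) → (2,2) → (3,2) → (1,3) → (2,3)]; open=[(0,1) g=2 f=9, (0,4) g=1 f=9, (3,1) g=5 f=9, (3,3) g=3 f=7]; closed=[(0,2), (0,3), (1,2), (1,3), (2,2), (2,3), (3,2)]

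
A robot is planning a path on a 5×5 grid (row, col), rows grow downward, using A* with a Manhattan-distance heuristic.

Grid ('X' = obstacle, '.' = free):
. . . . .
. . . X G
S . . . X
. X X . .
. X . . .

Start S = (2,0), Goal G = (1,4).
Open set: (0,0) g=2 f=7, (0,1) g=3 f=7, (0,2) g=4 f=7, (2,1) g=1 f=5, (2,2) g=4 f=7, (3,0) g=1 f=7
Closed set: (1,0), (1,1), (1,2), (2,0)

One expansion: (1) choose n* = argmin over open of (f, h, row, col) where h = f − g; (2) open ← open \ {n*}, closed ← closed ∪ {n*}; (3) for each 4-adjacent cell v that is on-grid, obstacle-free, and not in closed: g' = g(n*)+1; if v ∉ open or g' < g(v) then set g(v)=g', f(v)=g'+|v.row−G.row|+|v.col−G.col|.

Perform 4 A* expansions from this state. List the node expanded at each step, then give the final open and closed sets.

order=[(2,1) → (2,2) → (2,3) → (0,2)]; open=[(0,0) g=2 f=7, (0,1) g=3 f=7, (0,3) g=5 f=7, (3,0) g=1 f=7, (3,3) g=4 f=7]; closed=[(0,2), (1,0), (1,1), (1,2), (2,0), (2,1), (2,2), (2,3)]

step 1: expand (2,1) (f=5, h=4) → closed; open now [(0,0) g=2 f=7, (0,1) g=3 f=7, (0,2) g=4 f=7, (2,2) g=2 f=5, (3,0) g=1 f=7]
step 2: expand (2,2) (f=5, h=3) → closed; open now [(0,0) g=2 f=7, (0,1) g=3 f=7, (0,2) g=4 f=7, (2,3) g=3 f=5, (3,0) g=1 f=7]
step 3: expand (2,3) (f=5, h=2) → closed; open now [(0,0) g=2 f=7, (0,1) g=3 f=7, (0,2) g=4 f=7, (3,0) g=1 f=7, (3,3) g=4 f=7]
step 4: expand (0,2) (f=7, h=3) → closed; open now [(0,0) g=2 f=7, (0,1) g=3 f=7, (0,3) g=5 f=7, (3,0) g=1 f=7, (3,3) g=4 f=7]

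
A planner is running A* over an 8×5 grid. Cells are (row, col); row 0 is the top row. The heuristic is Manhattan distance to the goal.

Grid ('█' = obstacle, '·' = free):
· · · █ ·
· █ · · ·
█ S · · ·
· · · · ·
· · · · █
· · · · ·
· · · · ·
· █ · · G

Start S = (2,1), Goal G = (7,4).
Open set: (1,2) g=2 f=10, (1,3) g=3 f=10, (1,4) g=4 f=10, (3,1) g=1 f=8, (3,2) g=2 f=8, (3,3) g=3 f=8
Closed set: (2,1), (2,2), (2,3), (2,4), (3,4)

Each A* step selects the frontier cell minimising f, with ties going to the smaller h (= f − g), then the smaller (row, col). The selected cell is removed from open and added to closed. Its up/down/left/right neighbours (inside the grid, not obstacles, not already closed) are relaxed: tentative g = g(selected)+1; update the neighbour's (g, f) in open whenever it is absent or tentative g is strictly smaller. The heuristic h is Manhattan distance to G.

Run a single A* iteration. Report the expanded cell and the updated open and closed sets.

step 1: expand (3,3) (f=8, h=5) → closed; open now [(1,2) g=2 f=10, (1,3) g=3 f=10, (1,4) g=4 f=10, (3,1) g=1 f=8, (3,2) g=2 f=8, (4,3) g=4 f=8]

expanded=(3,3); open=[(1,2) g=2 f=10, (1,3) g=3 f=10, (1,4) g=4 f=10, (3,1) g=1 f=8, (3,2) g=2 f=8, (4,3) g=4 f=8]; closed=[(2,1), (2,2), (2,3), (2,4), (3,3), (3,4)]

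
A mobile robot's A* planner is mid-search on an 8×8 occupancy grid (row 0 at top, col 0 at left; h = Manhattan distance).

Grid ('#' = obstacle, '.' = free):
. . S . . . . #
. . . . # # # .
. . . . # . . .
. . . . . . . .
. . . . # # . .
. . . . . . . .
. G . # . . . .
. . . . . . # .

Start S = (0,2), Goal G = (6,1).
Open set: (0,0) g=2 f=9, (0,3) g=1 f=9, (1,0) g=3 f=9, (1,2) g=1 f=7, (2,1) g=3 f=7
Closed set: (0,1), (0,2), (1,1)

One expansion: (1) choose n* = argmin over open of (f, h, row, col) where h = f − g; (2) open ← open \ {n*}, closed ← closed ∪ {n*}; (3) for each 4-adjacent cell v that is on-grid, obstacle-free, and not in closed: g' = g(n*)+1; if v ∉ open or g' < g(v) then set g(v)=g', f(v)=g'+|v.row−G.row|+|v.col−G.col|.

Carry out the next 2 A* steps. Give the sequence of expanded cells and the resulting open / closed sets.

step 1: expand (2,1) (f=7, h=4) → closed; open now [(0,0) g=2 f=9, (0,3) g=1 f=9, (1,0) g=3 f=9, (1,2) g=1 f=7, (2,0) g=4 f=9, (2,2) g=4 f=9, (3,1) g=4 f=7]
step 2: expand (3,1) (f=7, h=3) → closed; open now [(0,0) g=2 f=9, (0,3) g=1 f=9, (1,0) g=3 f=9, (1,2) g=1 f=7, (2,0) g=4 f=9, (2,2) g=4 f=9, (3,0) g=5 f=9, (3,2) g=5 f=9, (4,1) g=5 f=7]

order=[(2,1) → (3,1)]; open=[(0,0) g=2 f=9, (0,3) g=1 f=9, (1,0) g=3 f=9, (1,2) g=1 f=7, (2,0) g=4 f=9, (2,2) g=4 f=9, (3,0) g=5 f=9, (3,2) g=5 f=9, (4,1) g=5 f=7]; closed=[(0,1), (0,2), (1,1), (2,1), (3,1)]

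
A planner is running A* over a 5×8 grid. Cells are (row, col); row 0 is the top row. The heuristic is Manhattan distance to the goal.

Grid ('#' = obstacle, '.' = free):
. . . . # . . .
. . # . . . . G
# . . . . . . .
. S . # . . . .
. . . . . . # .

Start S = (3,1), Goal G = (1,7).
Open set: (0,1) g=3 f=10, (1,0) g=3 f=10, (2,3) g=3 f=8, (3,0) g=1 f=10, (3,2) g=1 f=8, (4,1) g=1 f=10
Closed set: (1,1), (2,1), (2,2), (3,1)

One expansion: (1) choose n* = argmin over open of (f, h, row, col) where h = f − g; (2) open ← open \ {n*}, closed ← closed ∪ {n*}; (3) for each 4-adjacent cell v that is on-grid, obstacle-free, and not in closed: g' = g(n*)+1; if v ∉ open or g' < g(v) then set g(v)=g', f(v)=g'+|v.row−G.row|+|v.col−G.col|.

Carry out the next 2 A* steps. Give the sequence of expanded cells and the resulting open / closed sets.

order=[(2,3) → (1,3)]; open=[(0,1) g=3 f=10, (0,3) g=5 f=10, (1,0) g=3 f=10, (1,4) g=5 f=8, (2,4) g=4 f=8, (3,0) g=1 f=10, (3,2) g=1 f=8, (4,1) g=1 f=10]; closed=[(1,1), (1,3), (2,1), (2,2), (2,3), (3,1)]

step 1: expand (2,3) (f=8, h=5) → closed; open now [(0,1) g=3 f=10, (1,0) g=3 f=10, (1,3) g=4 f=8, (2,4) g=4 f=8, (3,0) g=1 f=10, (3,2) g=1 f=8, (4,1) g=1 f=10]
step 2: expand (1,3) (f=8, h=4) → closed; open now [(0,1) g=3 f=10, (0,3) g=5 f=10, (1,0) g=3 f=10, (1,4) g=5 f=8, (2,4) g=4 f=8, (3,0) g=1 f=10, (3,2) g=1 f=8, (4,1) g=1 f=10]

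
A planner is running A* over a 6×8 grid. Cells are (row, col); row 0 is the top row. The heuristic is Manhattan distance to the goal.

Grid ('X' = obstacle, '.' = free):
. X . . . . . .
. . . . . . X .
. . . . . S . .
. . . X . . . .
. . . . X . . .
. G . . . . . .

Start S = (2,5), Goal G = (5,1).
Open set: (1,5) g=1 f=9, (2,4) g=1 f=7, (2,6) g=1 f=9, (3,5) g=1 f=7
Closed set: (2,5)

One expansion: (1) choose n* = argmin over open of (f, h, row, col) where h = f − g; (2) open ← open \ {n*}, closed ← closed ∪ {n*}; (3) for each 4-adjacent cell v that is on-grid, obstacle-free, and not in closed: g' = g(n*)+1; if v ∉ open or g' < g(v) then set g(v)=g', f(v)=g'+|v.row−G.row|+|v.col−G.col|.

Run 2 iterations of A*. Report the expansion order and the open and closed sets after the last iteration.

order=[(2,4) → (2,3)]; open=[(1,3) g=3 f=9, (1,4) g=2 f=9, (1,5) g=1 f=9, (2,2) g=3 f=7, (2,6) g=1 f=9, (3,4) g=2 f=7, (3,5) g=1 f=7]; closed=[(2,3), (2,4), (2,5)]

step 1: expand (2,4) (f=7, h=6) → closed; open now [(1,4) g=2 f=9, (1,5) g=1 f=9, (2,3) g=2 f=7, (2,6) g=1 f=9, (3,4) g=2 f=7, (3,5) g=1 f=7]
step 2: expand (2,3) (f=7, h=5) → closed; open now [(1,3) g=3 f=9, (1,4) g=2 f=9, (1,5) g=1 f=9, (2,2) g=3 f=7, (2,6) g=1 f=9, (3,4) g=2 f=7, (3,5) g=1 f=7]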